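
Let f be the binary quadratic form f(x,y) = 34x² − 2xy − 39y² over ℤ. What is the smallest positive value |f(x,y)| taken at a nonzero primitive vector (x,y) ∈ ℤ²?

descent: ρ → (-39,2,34)
descent: ρ → (34,66,-7)  [lands on river]
river: ρ → (-7,60,61)
river: ρ → (61,62,-6)
river: ρ → (-6,70,17)
river: ρ → (17,66,-14)
river: ρ → (-14,46,57)
river: ρ → (57,68,-3)
river: ρ → (-3,70,34)
closes: descent 2, river 8
min |a| on river = 3

3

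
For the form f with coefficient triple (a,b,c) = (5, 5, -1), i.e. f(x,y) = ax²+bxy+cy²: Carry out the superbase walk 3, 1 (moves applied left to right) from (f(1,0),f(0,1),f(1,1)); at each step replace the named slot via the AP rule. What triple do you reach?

start (5,-1,9) = (f(1,0),f(0,1),f(1,1))
replace slot 3: 2·(5+(-1)) − 9 = -1 → (5,-1,-1)
replace slot 1: 2·((-1)+(-1)) − 5 = -9 → (-9,-1,-1)

-9,-1,-1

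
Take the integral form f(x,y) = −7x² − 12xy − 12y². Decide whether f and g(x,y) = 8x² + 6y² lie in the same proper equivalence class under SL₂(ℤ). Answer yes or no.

D₁ = -192, D₂ = -192
f is negative-definite; reduce −f:
−f: translate: b→-2 (≡12 mod 14), so (7,12,12)→(7,-2,7)
−f: flip: (7,-2,7)→(7,2,7)
−f: reduced (well bottom): (7,2,7) with a≤c, −a<b≤a
flip sign back: reduced form of f is (-7,-2,-7)
g: flip: (8,0,6)→(6,0,8)
g: reduced (well bottom): (6,0,8) with a≤c, −a<b≤a
reduced forms (-7, -2, -7) vs (6, 0, 8) ⇒ inequivalent

no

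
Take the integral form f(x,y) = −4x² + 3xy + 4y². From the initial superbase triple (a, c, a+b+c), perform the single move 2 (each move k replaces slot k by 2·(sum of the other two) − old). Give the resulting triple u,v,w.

start (-4,4,3) = (f(1,0),f(0,1),f(1,1))
replace slot 2: 2·((-4)+3) − 4 = -6 → (-4,-6,3)

-4,-6,3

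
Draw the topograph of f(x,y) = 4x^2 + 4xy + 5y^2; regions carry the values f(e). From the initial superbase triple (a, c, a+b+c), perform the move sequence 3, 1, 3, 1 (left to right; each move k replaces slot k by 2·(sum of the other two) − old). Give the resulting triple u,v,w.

start (4,5,13) = (f(1,0),f(0,1),f(1,1))
replace slot 3: 2·(4+5) − 13 = 5 → (4,5,5)
replace slot 1: 2·(5+5) − 4 = 16 → (16,5,5)
replace slot 3: 2·(16+5) − 5 = 37 → (16,5,37)
replace slot 1: 2·(5+37) − 16 = 68 → (68,5,37)

68,5,37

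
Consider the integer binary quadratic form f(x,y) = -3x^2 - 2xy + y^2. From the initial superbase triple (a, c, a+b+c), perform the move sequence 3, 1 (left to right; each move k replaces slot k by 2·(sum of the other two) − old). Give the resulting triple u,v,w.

start (-3,1,-4) = (f(1,0),f(0,1),f(1,1))
replace slot 3: 2·((-3)+1) − (-4) = 0 → (-3,1,0)
replace slot 1: 2·(1+0) − (-3) = 5 → (5,1,0)

5,1,0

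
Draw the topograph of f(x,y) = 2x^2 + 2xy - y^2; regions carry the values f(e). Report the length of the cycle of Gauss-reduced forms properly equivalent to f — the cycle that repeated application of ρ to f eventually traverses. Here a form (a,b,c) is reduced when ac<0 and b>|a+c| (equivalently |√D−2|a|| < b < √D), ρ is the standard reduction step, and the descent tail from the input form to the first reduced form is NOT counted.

D = 12, ⌊√D⌋ = 3
river: ρ → (-1,2,2)
river: ρ → (2,2,-1)
ρ-cycle length = 2 (tail of 0 descent steps not counted)

2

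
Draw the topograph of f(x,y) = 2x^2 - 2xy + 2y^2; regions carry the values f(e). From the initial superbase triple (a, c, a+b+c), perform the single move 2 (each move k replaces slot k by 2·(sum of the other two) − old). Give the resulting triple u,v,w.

start (2,2,2) = (f(1,0),f(0,1),f(1,1))
replace slot 2: 2·(2+2) − 2 = 6 → (2,6,2)

2,6,2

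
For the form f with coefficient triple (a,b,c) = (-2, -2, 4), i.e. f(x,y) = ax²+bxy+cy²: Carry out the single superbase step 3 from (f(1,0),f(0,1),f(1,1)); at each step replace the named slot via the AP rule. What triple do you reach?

start (-2,4,0) = (f(1,0),f(0,1),f(1,1))
replace slot 3: 2·((-2)+4) − 0 = 4 → (-2,4,4)

-2,4,4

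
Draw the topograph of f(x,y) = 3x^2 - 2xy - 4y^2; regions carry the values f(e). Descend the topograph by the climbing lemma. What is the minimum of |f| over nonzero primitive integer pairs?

descent: ρ → (-4,2,3)  [lands on river]
river: ρ → (3,4,-3)
river: ρ → (-3,2,4)
river: ρ → (4,6,-1)
river: ρ → (-1,6,4)
river: ρ → (4,2,-3)
river: ρ → (-3,4,3)
river: ρ → (3,2,-4)
river: ρ → (-4,6,1)
river: ρ → (1,6,-4)
closes: descent 1, river 10
min |a| on river = 1

1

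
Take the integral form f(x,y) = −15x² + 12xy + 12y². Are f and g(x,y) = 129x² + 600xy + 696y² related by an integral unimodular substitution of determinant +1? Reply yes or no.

D₁ = 864, D₂ = 864
river cycle of f (length 4): (12, 12, -15), (-15, 18, 9), (9, 18, -15), (-15, 12, 12)
river cycle of g (length 4): (12, 12, -15), (-15, 18, 9), (9, 18, -15), (-15, 12, 12)
cycles coincide ⇒ equivalent

yes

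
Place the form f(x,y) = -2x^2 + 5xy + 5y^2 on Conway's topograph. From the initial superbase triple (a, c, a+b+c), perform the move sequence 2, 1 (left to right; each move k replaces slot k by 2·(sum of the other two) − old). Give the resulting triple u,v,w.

start (-2,5,8) = (f(1,0),f(0,1),f(1,1))
replace slot 2: 2·((-2)+8) − 5 = 7 → (-2,7,8)
replace slot 1: 2·(7+8) − (-2) = 32 → (32,7,8)

32,7,8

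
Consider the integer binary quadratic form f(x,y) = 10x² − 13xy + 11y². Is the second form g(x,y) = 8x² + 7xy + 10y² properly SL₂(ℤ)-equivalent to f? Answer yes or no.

D₁ = -271, D₂ = -271
f: translate: b→7 (≡-13 mod 20), so (10,-13,11)→(10,7,8)
f: flip: (10,7,8)→(8,-7,10)
f: reduced (well bottom): (8,-7,10) with a≤c, −a<b≤a
g: reduced (well bottom): (8,7,10) with a≤c, −a<b≤a
reduced forms (8, -7, 10) vs (8, 7, 10) ⇒ inequivalent

no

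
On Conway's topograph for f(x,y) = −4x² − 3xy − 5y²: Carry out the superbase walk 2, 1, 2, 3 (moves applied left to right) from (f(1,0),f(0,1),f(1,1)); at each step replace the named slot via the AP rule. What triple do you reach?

start (-4,-5,-12) = (f(1,0),f(0,1),f(1,1))
replace slot 2: 2·((-4)+(-12)) − (-5) = -27 → (-4,-27,-12)
replace slot 1: 2·((-27)+(-12)) − (-4) = -74 → (-74,-27,-12)
replace slot 2: 2·((-74)+(-12)) − (-27) = -145 → (-74,-145,-12)
replace slot 3: 2·((-74)+(-145)) − (-12) = -426 → (-74,-145,-426)

-74,-145,-426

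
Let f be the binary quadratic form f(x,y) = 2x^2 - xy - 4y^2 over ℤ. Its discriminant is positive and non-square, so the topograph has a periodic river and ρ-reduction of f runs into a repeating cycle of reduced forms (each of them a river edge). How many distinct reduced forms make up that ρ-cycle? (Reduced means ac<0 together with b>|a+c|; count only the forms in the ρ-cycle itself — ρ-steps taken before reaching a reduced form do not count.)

D = 33, ⌊√D⌋ = 5
descent: ρ → (-4,1,2)
descent: ρ → (2,3,-3)  [lands on river]
river: ρ → (-3,3,2)
river: ρ → (2,5,-1)
river: ρ → (-1,5,2)
ρ-cycle length = 4 (tail of 2 descent steps not counted)

4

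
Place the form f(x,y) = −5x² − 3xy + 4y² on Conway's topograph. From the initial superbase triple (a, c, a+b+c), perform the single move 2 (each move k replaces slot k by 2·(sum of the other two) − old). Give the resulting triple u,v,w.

start (-5,4,-4) = (f(1,0),f(0,1),f(1,1))
replace slot 2: 2·((-5)+(-4)) − 4 = -22 → (-5,-22,-4)

-5,-22,-4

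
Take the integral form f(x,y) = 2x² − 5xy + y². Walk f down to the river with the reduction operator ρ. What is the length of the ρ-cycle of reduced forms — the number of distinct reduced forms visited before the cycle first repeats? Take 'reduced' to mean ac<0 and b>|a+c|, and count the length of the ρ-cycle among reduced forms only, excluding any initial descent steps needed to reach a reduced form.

D = 17, ⌊√D⌋ = 4
descent: ρ → (1,3,-2)  [lands on river]
river: ρ → (-2,1,2)
river: ρ → (2,3,-1)
river: ρ → (-1,3,2)
river: ρ → (2,1,-2)
river: ρ → (-2,3,1)
ρ-cycle length = 6 (tail of 1 descent step not counted)

6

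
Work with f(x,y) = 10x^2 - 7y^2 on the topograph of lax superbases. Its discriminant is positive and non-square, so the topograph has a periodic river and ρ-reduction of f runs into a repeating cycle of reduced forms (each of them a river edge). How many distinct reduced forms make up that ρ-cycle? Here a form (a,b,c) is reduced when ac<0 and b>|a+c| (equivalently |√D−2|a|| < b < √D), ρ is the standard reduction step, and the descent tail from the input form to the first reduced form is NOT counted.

D = 280, ⌊√D⌋ = 16
descent: ρ → (-7,14,3)  [lands on river]
river: ρ → (3,16,-2)
river: ρ → (-2,16,3)
river: ρ → (3,14,-7)
ρ-cycle length = 4 (tail of 1 descent step not counted)

4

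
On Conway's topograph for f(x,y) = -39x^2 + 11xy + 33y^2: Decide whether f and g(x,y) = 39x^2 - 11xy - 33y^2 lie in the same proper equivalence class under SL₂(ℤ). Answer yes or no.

D₁ = 5269, D₂ = 5269
river cycle of f (length 8): (33, 55, -17), (-17, 47, 45), (45, 43, -19), (-19, 71, 3), (3, 67, -65), (-65, 63, 5), (5, 67, -39), (-39, 11, 33)
river cycle of g (length 8): (-33, 11, 39), (39, 67, -5), (-5, 63, 65), (65, 67, -3), (-3, 71, 19), (19, 43, -45), (-45, 47, 17), (17, 55, -33)
cycles differ ⇒ inequivalent

no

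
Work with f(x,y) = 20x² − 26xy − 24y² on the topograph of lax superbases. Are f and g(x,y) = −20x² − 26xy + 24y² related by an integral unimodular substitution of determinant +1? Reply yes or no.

D₁ = 2596, D₂ = 2596
river cycle of f (length 34): (-24, 26, 20), (20, 14, -30), (-30, 46, 4), (4, 50, -6), (-6, 46, 20), (20, 34, -18), (-18, 38, 16), (16, 26, -30), (-30, 34, 12), (12, 38, -24), … (24 more)
river cycle of g (length 34): (24, 26, -20), (-20, 14, 30), (30, 46, -4), (-4, 50, 6), (6, 46, -20), (-20, 34, 18), (18, 38, -16), (-16, 26, 30), (30, 34, -12), (-12, 38, 24), … (24 more)
cycles differ ⇒ inequivalent

no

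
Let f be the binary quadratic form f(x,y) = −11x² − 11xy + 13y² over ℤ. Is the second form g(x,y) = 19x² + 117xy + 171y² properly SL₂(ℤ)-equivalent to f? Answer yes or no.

D₁ = 693, D₂ = 693
river cycle of f (length 6): (13, 11, -11), (-11, 11, 13), (13, 15, -9), (-9, 21, 7), (7, 21, -9), (-9, 15, 13)
river cycle of g (length 6): (-9, 15, 13), (13, 11, -11), (-11, 11, 13), (13, 15, -9), (-9, 21, 7), (7, 21, -9)
cycles coincide ⇒ equivalent

yes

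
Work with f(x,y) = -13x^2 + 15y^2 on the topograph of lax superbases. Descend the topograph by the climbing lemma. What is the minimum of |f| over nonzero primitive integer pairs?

descent: ρ → (15,0,-13)
descent: ρ → (-13,26,2)  [lands on river]
river: ρ → (2,26,-13)
closes: descent 2, river 2
min |a| on river = 2

2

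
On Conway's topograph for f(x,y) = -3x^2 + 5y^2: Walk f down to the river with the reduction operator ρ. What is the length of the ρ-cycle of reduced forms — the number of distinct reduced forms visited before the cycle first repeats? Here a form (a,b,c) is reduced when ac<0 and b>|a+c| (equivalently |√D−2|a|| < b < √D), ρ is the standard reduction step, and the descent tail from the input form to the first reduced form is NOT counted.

D = 60, ⌊√D⌋ = 7
descent: ρ → (5,0,-3)
descent: ρ → (-3,6,2)  [lands on river]
river: ρ → (2,6,-3)
ρ-cycle length = 2 (tail of 2 descent steps not counted)

2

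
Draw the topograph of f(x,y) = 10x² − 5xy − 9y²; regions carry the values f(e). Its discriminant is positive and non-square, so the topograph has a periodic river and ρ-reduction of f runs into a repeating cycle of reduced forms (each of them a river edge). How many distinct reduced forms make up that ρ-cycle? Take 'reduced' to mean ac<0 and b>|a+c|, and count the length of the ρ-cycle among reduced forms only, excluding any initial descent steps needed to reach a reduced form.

D = 385, ⌊√D⌋ = 19
descent: ρ → (-9,5,10)  [lands on river]
river: ρ → (10,15,-4)
river: ρ → (-4,17,6)
river: ρ → (6,19,-1)
river: ρ → (-1,19,6)
river: ρ → (6,17,-4)
river: ρ → (-4,15,10)
river: ρ → (10,5,-9)
river: ρ → (-9,13,6)
river: ρ → (6,11,-11)
river: ρ → (-11,11,6)
river: ρ → (6,13,-9)
ρ-cycle length = 12 (tail of 1 descent step not counted)

12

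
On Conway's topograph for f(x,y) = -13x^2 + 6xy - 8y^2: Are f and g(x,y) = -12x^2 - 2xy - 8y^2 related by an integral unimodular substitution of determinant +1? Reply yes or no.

D₁ = -380, D₂ = -380
f is negative-definite; reduce −f:
−f: flip: (13,-6,8)→(8,6,13)
−f: reduced (well bottom): (8,6,13) with a≤c, −a<b≤a
flip sign back: reduced form of f is (-8,-6,-13)
g is negative-definite; reduce −g:
−g: flip: (12,2,8)→(8,-2,12)
−g: reduced (well bottom): (8,-2,12) with a≤c, −a<b≤a
flip sign back: reduced form of g is (-8,2,-12)
reduced forms (-8, -6, -13) vs (-8, 2, -12) ⇒ inequivalent

no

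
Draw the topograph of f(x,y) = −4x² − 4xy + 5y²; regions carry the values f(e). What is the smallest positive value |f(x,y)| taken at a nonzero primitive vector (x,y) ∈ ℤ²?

descent: ρ → (5,4,-4)  [lands on river]
river: ρ → (-4,4,5)
river: ρ → (5,6,-3)
river: ρ → (-3,6,5)
closes: descent 1, river 4
min |a| on river = 3

3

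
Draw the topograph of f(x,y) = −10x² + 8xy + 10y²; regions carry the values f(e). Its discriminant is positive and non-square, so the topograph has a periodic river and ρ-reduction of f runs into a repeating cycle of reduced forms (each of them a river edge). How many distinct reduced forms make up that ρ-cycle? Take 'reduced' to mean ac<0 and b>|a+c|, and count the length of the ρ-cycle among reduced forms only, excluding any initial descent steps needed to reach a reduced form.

D = 464, ⌊√D⌋ = 21
river: ρ → (10,12,-8)
river: ρ → (-8,20,2)
river: ρ → (2,20,-8)
river: ρ → (-8,12,10)
river: ρ → (10,8,-10)
river: ρ → (-10,12,8)
river: ρ → (8,20,-2)
river: ρ → (-2,20,8)
river: ρ → (8,12,-10)
river: ρ → (-10,8,10)
ρ-cycle length = 10 (tail of 0 descent steps not counted)

10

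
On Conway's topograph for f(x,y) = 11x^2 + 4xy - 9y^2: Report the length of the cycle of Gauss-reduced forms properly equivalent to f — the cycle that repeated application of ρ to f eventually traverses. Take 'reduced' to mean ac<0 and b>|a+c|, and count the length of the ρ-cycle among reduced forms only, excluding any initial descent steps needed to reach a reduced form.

D = 412, ⌊√D⌋ = 20
river: ρ → (-9,14,6)
river: ρ → (6,10,-13)
river: ρ → (-13,16,3)
river: ρ → (3,20,-1)
river: ρ → (-1,20,3)
river: ρ → (3,16,-13)
river: ρ → (-13,10,6)
river: ρ → (6,14,-9)
river: ρ → (-9,4,11)
river: ρ → (11,18,-2)
river: ρ → (-2,18,11)
river: ρ → (11,4,-9)
ρ-cycle length = 12 (tail of 0 descent steps not counted)

12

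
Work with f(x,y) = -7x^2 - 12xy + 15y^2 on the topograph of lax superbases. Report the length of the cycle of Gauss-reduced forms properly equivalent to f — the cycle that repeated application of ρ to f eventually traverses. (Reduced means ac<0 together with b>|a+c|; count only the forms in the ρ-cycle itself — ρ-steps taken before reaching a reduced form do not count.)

D = 564, ⌊√D⌋ = 23
descent: ρ → (15,12,-7)  [lands on river]
river: ρ → (-7,16,11)
river: ρ → (11,6,-12)
river: ρ → (-12,18,5)
river: ρ → (5,22,-4)
river: ρ → (-4,18,15)
ρ-cycle length = 6 (tail of 1 descent step not counted)

6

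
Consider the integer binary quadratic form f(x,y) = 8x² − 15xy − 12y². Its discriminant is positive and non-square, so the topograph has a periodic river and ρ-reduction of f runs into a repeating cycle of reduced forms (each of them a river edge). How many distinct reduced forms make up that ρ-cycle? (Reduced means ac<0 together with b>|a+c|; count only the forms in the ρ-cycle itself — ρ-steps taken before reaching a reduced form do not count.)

D = 609, ⌊√D⌋ = 24
descent: ρ → (-12,15,8)  [lands on river]
river: ρ → (8,17,-10)
river: ρ → (-10,23,2)
river: ρ → (2,21,-21)
river: ρ → (-21,21,2)
river: ρ → (2,23,-10)
river: ρ → (-10,17,8)
river: ρ → (8,15,-12)
river: ρ → (-12,9,11)
river: ρ → (11,13,-10)
river: ρ → (-10,7,14)
river: ρ → (14,21,-3)
river: ρ → (-3,21,14)
river: ρ → (14,7,-10)
river: ρ → (-10,13,11)
river: ρ → (11,9,-12)
ρ-cycle length = 16 (tail of 1 descent step not counted)

16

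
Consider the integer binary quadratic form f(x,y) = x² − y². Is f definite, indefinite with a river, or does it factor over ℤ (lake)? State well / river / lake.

D = b²−4ac = 0² − 4·1·(-1) = 4
D = 2² is a perfect square ⇒ form factors over ℤ ⇒ lakes

lake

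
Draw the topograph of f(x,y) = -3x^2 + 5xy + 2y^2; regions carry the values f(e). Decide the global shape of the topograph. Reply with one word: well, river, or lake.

D = b²−4ac = 5² − 4·(-3)·2 = 49
D = 7² is a perfect square ⇒ form factors over ℤ ⇒ lakes

lake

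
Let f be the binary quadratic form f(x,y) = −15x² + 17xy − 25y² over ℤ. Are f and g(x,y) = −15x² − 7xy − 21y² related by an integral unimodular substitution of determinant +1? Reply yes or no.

D₁ = -1211, D₂ = -1211
f is negative-definite; reduce −f:
−f: translate: b→13 (≡-17 mod 30), so (15,-17,25)→(15,13,23)
−f: reduced (well bottom): (15,13,23) with a≤c, −a<b≤a
flip sign back: reduced form of f is (-15,-13,-23)
g is negative-definite; reduce −g:
−g: reduced (well bottom): (15,7,21) with a≤c, −a<b≤a
flip sign back: reduced form of g is (-15,-7,-21)
reduced forms (-15, -13, -23) vs (-15, -7, -21) ⇒ inequivalent

no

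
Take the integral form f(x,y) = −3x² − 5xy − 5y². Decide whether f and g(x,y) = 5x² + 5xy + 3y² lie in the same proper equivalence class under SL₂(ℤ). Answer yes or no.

D₁ = -35, D₂ = -35
f is negative-definite; reduce −f:
−f: translate: b→-1 (≡5 mod 6), so (3,5,5)→(3,-1,3)
−f: flip: (3,-1,3)→(3,1,3)
−f: reduced (well bottom): (3,1,3) with a≤c, −a<b≤a
flip sign back: reduced form of f is (-3,-1,-3)
g: flip: (5,5,3)→(3,-5,5)
g: translate: b→1 (≡-5 mod 6), so (3,-5,5)→(3,1,3)
g: reduced (well bottom): (3,1,3) with a≤c, −a<b≤a
reduced forms (-3, -1, -3) vs (3, 1, 3) ⇒ inequivalent

no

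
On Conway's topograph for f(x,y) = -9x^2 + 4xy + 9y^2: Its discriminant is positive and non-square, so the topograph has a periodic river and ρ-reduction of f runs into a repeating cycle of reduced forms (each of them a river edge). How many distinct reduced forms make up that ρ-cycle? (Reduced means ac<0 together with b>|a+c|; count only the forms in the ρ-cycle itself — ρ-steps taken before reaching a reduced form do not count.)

D = 340, ⌊√D⌋ = 18
river: ρ → (9,14,-4)
river: ρ → (-4,18,1)
river: ρ → (1,18,-4)
river: ρ → (-4,14,9)
river: ρ → (9,4,-9)
river: ρ → (-9,14,4)
river: ρ → (4,18,-1)
river: ρ → (-1,18,4)
river: ρ → (4,14,-9)
river: ρ → (-9,4,9)
ρ-cycle length = 10 (tail of 0 descent steps not counted)

10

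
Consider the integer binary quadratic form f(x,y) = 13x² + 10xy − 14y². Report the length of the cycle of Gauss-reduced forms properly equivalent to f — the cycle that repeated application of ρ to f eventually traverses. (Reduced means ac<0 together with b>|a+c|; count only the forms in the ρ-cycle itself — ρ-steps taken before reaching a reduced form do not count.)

D = 828, ⌊√D⌋ = 28
river: ρ → (-14,18,9)
river: ρ → (9,18,-14)
river: ρ → (-14,10,13)
river: ρ → (13,16,-11)
river: ρ → (-11,28,1)
river: ρ → (1,28,-11)
river: ρ → (-11,16,13)
river: ρ → (13,10,-14)
ρ-cycle length = 8 (tail of 0 descent steps not counted)

8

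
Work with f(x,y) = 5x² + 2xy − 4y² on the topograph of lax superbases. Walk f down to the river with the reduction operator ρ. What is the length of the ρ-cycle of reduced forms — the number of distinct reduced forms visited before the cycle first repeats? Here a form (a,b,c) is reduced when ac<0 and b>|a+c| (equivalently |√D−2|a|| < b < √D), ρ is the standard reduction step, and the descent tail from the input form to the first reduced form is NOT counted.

D = 84, ⌊√D⌋ = 9
river: ρ → (-4,6,3)
river: ρ → (3,6,-4)
river: ρ → (-4,2,5)
river: ρ → (5,8,-1)
river: ρ → (-1,8,5)
river: ρ → (5,2,-4)
ρ-cycle length = 6 (tail of 0 descent steps not counted)

6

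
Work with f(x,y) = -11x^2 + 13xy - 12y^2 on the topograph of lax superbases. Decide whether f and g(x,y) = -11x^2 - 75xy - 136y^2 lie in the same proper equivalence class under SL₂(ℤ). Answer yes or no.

D₁ = -359, D₂ = -359
f is negative-definite; reduce −f:
−f: translate: b→9 (≡-13 mod 22), so (11,-13,12)→(11,9,10)
−f: flip: (11,9,10)→(10,-9,11)
−f: reduced (well bottom): (10,-9,11) with a≤c, −a<b≤a
flip sign back: reduced form of f is (-10,9,-11)
g is negative-definite; reduce −g:
−g: translate: b→9 (≡75 mod 22), so (11,75,136)→(11,9,10)
−g: flip: (11,9,10)→(10,-9,11)
−g: reduced (well bottom): (10,-9,11) with a≤c, −a<b≤a
flip sign back: reduced form of g is (-10,9,-11)
reduced forms (-10, 9, -11) vs (-10, 9, -11) ⇒ equivalent

yes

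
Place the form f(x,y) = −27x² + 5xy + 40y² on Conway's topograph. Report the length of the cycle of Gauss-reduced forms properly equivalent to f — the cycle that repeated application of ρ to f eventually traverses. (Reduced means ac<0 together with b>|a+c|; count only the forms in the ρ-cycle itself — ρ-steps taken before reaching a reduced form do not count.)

D = 4345, ⌊√D⌋ = 65
descent: ρ → (40,-5,-27)
descent: ρ → (-27,59,8)  [lands on river]
river: ρ → (8,53,-48)
river: ρ → (-48,43,13)
river: ρ → (13,61,-12)
river: ρ → (-12,59,18)
river: ρ → (18,49,-27)
ρ-cycle length = 6 (tail of 2 descent steps not counted)

6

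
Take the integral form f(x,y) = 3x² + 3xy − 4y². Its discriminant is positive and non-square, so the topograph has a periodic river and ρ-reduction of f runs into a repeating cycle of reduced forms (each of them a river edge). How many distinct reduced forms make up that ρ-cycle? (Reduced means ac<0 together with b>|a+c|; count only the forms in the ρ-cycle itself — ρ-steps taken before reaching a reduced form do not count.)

D = 57, ⌊√D⌋ = 7
river: ρ → (-4,5,2)
river: ρ → (2,7,-1)
river: ρ → (-1,7,2)
river: ρ → (2,5,-4)
river: ρ → (-4,3,3)
river: ρ → (3,3,-4)
ρ-cycle length = 6 (tail of 0 descent steps not counted)

6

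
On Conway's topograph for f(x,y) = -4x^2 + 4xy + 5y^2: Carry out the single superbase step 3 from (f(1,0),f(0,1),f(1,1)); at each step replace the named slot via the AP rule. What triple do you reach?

start (-4,5,5) = (f(1,0),f(0,1),f(1,1))
replace slot 3: 2·((-4)+5) − 5 = -3 → (-4,5,-3)

-4,5,-3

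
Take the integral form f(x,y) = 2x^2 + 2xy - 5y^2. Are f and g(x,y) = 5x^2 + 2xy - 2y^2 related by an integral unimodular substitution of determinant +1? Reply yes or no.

D₁ = 44, D₂ = 44
river cycle of f (length 2): (2, 6, -1), (-1, 6, 2)
river cycle of g (length 2): (-2, 6, 1), (1, 6, -2)
cycles differ ⇒ inequivalent

no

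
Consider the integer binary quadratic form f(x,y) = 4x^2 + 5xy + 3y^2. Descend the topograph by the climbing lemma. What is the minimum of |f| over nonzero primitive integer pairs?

translate: b→-3 (≡5 mod 8), so (4,5,3)→(4,-3,2)
flip: (4,-3,2)→(2,3,4)
translate: b→-1 (≡3 mod 4), so (2,3,4)→(2,-1,3)
reduced (well bottom): (2,-1,3) with a≤c, −a<b≤a
well minimum = a = 2

2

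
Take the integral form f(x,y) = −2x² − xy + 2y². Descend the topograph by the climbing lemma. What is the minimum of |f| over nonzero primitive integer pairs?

descent: ρ → (2,1,-2)  [lands on river]
river: ρ → (-2,3,1)
river: ρ → (1,3,-2)
river: ρ → (-2,1,2)
river: ρ → (2,3,-1)
river: ρ → (-1,3,2)
closes: descent 1, river 6
min |a| on river = 1

1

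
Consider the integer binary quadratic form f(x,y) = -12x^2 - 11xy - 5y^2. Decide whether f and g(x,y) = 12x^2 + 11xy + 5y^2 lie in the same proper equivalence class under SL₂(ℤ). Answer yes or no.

D₁ = -119, D₂ = -119
f is negative-definite; reduce −f:
−f: flip: (12,11,5)→(5,-11,12)
−f: translate: b→-1 (≡-11 mod 10), so (5,-11,12)→(5,-1,6)
−f: reduced (well bottom): (5,-1,6) with a≤c, −a<b≤a
flip sign back: reduced form of f is (-5,1,-6)
g: flip: (12,11,5)→(5,-11,12)
g: translate: b→-1 (≡-11 mod 10), so (5,-11,12)→(5,-1,6)
g: reduced (well bottom): (5,-1,6) with a≤c, −a<b≤a
reduced forms (-5, 1, -6) vs (5, -1, 6) ⇒ inequivalent

no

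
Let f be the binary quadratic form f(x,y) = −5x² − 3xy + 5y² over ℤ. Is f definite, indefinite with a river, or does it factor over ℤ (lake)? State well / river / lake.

D = b²−4ac = (-3)² − 4·(-5)·5 = 109
D > 0 non-square ⇒ indefinite ⇒ periodic river

river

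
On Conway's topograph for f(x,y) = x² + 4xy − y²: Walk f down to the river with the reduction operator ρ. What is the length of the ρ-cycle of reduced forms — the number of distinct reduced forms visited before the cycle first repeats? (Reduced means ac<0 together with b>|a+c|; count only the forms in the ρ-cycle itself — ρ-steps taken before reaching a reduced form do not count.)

D = 20, ⌊√D⌋ = 4
river: ρ → (-1,4,1)
river: ρ → (1,4,-1)
ρ-cycle length = 2 (tail of 0 descent steps not counted)

2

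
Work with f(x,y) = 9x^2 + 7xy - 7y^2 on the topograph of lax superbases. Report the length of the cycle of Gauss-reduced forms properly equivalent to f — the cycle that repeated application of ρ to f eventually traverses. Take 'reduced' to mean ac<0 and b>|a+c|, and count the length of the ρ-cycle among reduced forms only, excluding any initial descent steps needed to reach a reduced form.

D = 301, ⌊√D⌋ = 17
river: ρ → (-7,7,9)
river: ρ → (9,11,-5)
river: ρ → (-5,9,11)
river: ρ → (11,13,-3)
river: ρ → (-3,17,1)
river: ρ → (1,17,-3)
river: ρ → (-3,13,11)
river: ρ → (11,9,-5)
river: ρ → (-5,11,9)
river: ρ → (9,7,-7)
ρ-cycle length = 10 (tail of 0 descent steps not counted)

10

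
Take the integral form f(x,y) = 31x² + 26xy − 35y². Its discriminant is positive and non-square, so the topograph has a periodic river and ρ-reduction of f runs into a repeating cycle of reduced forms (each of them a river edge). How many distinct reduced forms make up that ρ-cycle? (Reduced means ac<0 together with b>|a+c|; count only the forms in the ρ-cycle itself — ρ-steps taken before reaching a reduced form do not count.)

D = 5016, ⌊√D⌋ = 70
river: ρ → (-35,44,22)
river: ρ → (22,44,-35)
river: ρ → (-35,26,31)
river: ρ → (31,36,-30)
river: ρ → (-30,24,37)
river: ρ → (37,50,-17)
river: ρ → (-17,52,34)
river: ρ → (34,16,-35)
river: ρ → (-35,54,15)
river: ρ → (15,66,-11)
river: ρ → (-11,66,15)
river: ρ → (15,54,-35)
river: ρ → (-35,16,34)
river: ρ → (34,52,-17)
river: ρ → (-17,50,37)
river: ρ → (37,24,-30)
river: ρ → (-30,36,31)
river: ρ → (31,26,-35)
ρ-cycle length = 18 (tail of 0 descent steps not counted)

18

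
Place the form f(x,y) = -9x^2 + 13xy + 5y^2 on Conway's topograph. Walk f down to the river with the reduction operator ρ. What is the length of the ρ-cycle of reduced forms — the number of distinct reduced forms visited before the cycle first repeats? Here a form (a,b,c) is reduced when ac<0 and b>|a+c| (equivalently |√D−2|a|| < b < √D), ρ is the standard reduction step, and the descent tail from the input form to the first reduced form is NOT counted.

D = 349, ⌊√D⌋ = 18
river: ρ → (5,17,-3)
river: ρ → (-3,13,15)
river: ρ → (15,17,-1)
river: ρ → (-1,17,15)
river: ρ → (15,13,-3)
river: ρ → (-3,17,5)
river: ρ → (5,13,-9)
river: ρ → (-9,5,9)
river: ρ → (9,13,-5)
river: ρ → (-5,17,3)
river: ρ → (3,13,-15)
river: ρ → (-15,17,1)
river: ρ → (1,17,-15)
river: ρ → (-15,13,3)
river: ρ → (3,17,-5)
river: ρ → (-5,13,9)
river: ρ → (9,5,-9)
river: ρ → (-9,13,5)
ρ-cycle length = 18 (tail of 0 descent steps not counted)

18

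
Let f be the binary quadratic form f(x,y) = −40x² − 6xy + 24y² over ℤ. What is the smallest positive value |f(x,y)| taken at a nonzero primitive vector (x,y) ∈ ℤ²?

descent: ρ → (24,54,-10)  [lands on river]
river: ρ → (-10,46,44)
river: ρ → (44,42,-12)
river: ρ → (-12,54,20)
river: ρ → (20,26,-40)
river: ρ → (-40,54,6)
river: ρ → (6,54,-40)
river: ρ → (-40,26,20)
river: ρ → (20,54,-12)
river: ρ → (-12,42,44)
river: ρ → (44,46,-10)
river: ρ → (-10,54,24)
river: ρ → (24,42,-22)
river: ρ → (-22,46,20)
river: ρ → (20,34,-34)
river: ρ → (-34,34,20)
river: ρ → (20,46,-22)
river: ρ → (-22,42,24)
closes: descent 1, river 18
min |a| on river = 6

6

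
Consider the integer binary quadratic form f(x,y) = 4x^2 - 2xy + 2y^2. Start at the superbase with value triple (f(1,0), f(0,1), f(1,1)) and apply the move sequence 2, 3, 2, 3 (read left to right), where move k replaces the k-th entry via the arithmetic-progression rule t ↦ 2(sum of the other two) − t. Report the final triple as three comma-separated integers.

start (4,2,4) = (f(1,0),f(0,1),f(1,1))
replace slot 2: 2·(4+4) − 2 = 14 → (4,14,4)
replace slot 3: 2·(4+14) − 4 = 32 → (4,14,32)
replace slot 2: 2·(4+32) − 14 = 58 → (4,58,32)
replace slot 3: 2·(4+58) − 32 = 92 → (4,58,92)

4,58,92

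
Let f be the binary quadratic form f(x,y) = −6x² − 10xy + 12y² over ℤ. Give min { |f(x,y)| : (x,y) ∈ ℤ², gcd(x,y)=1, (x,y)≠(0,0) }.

descent: ρ → (12,10,-6)  [lands on river]
river: ρ → (-6,14,8)
river: ρ → (8,18,-2)
river: ρ → (-2,18,8)
river: ρ → (8,14,-6)
river: ρ → (-6,10,12)
river: ρ → (12,14,-4)
river: ρ → (-4,18,4)
river: ρ → (4,14,-12)
river: ρ → (-12,10,6)
river: ρ → (6,14,-8)
river: ρ → (-8,18,2)
river: ρ → (2,18,-8)
river: ρ → (-8,14,6)
river: ρ → (6,10,-12)
river: ρ → (-12,14,4)
river: ρ → (4,18,-4)
river: ρ → (-4,14,12)
closes: descent 1, river 18
min |a| on river = 2

2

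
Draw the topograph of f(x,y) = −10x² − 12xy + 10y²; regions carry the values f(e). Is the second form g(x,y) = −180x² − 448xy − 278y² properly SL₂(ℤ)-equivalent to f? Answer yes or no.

D₁ = 544, D₂ = 544
river cycle of f (length 6): (10, 12, -10), (-10, 8, 12), (12, 16, -6), (-6, 20, 6), (6, 16, -12), (-12, 8, 10)
river cycle of g (length 6): (-10, 8, 12), (12, 16, -6), (-6, 20, 6), (6, 16, -12), (-12, 8, 10), (10, 12, -10)
cycles coincide ⇒ equivalent

yes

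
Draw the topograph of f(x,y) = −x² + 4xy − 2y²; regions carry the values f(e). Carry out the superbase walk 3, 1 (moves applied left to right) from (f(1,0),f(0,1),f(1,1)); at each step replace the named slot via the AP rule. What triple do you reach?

start (-1,-2,1) = (f(1,0),f(0,1),f(1,1))
replace slot 3: 2·((-1)+(-2)) − 1 = -7 → (-1,-2,-7)
replace slot 1: 2·((-2)+(-7)) − (-1) = -17 → (-17,-2,-7)

-17,-2,-7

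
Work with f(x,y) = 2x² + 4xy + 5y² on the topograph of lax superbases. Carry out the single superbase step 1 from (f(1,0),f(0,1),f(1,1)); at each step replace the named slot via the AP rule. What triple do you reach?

start (2,5,11) = (f(1,0),f(0,1),f(1,1))
replace slot 1: 2·(5+11) − 2 = 30 → (30,5,11)

30,5,11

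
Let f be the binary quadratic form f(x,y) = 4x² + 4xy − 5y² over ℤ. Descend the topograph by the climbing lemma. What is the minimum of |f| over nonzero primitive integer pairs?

river: ρ → (-5,6,3)
river: ρ → (3,6,-5)
river: ρ → (-5,4,4)
river: ρ → (4,4,-5)
closes: descent 0, river 4
min |a| on river = 3

3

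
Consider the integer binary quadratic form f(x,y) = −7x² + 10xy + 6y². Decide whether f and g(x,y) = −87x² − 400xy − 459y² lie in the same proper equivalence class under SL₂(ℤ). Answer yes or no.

D₁ = 268, D₂ = 268
river cycle of f (length 10): (6, 14, -3), (-3, 16, 1), (1, 16, -3), (-3, 14, 6), (6, 10, -7), (-7, 4, 9), (9, 14, -2), (-2, 14, 9), (9, 4, -7), (-7, 10, 6)
river cycle of g (length 10): (-7, 10, 6), (6, 14, -3), (-3, 16, 1), (1, 16, -3), (-3, 14, 6), (6, 10, -7), (-7, 4, 9), (9, 14, -2), (-2, 14, 9), (9, 4, -7)
cycles coincide ⇒ equivalent

yes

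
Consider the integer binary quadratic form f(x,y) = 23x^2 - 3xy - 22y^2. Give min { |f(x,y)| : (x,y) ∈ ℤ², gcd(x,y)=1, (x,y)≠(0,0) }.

descent: ρ → (-22,3,23)  [lands on river]
river: ρ → (23,43,-2)
river: ρ → (-2,45,1)
river: ρ → (1,45,-2)
river: ρ → (-2,43,23)
river: ρ → (23,3,-22)
river: ρ → (-22,41,4)
river: ρ → (4,39,-32)
river: ρ → (-32,25,11)
river: ρ → (11,41,-8)
river: ρ → (-8,39,16)
river: ρ → (16,25,-22)
river: ρ → (-22,19,19)
river: ρ → (19,19,-22)
river: ρ → (-22,25,16)
river: ρ → (16,39,-8)
river: ρ → (-8,41,11)
river: ρ → (11,25,-32)
river: ρ → (-32,39,4)
river: ρ → (4,41,-22)
closes: descent 1, river 20
min |a| on river = 1

1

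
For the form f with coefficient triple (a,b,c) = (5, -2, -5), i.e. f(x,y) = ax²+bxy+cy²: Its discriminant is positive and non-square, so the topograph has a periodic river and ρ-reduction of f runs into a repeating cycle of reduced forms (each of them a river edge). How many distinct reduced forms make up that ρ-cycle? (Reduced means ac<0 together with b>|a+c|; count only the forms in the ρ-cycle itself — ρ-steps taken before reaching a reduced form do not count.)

D = 104, ⌊√D⌋ = 10
descent: ρ → (-5,2,5)  [lands on river]
river: ρ → (5,8,-2)
river: ρ → (-2,8,5)
river: ρ → (5,2,-5)
river: ρ → (-5,8,2)
river: ρ → (2,8,-5)
ρ-cycle length = 6 (tail of 1 descent step not counted)

6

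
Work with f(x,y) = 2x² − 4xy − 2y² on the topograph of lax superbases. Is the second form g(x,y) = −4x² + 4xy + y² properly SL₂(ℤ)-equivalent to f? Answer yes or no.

D₁ = 32, D₂ = 32
river cycle of f (length 2): (-2, 4, 2), (2, 4, -2)
river cycle of g (length 2): (1, 4, -4), (-4, 4, 1)
cycles differ ⇒ inequivalent

no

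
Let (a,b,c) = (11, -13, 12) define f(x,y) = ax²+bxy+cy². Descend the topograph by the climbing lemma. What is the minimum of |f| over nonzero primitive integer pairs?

translate: b→9 (≡-13 mod 22), so (11,-13,12)→(11,9,10)
flip: (11,9,10)→(10,-9,11)
reduced (well bottom): (10,-9,11) with a≤c, −a<b≤a
well minimum = a = 10

10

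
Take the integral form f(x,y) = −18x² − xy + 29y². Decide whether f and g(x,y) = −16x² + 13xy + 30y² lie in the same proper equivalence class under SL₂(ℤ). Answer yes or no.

D₁ = 2089, D₂ = 2089
river cycle of f (length 46): (-18, 35, 12), (12, 37, -15), (-15, 23, 26), (26, 29, -12), (-12, 43, 5), (5, 37, -36), (-36, 35, 6), (6, 37, -30), (-30, 23, 13), (13, 29, -24), … (36 more)
river cycle of g (length 30): (-16, 45, 1), (1, 45, -16), (-16, 19, 27), (27, 35, -8), (-8, 45, 2), (2, 43, -30), (-30, 17, 15), (15, 43, -4), (-4, 45, 4), (4, 43, -15), … (20 more)
cycles differ ⇒ inequivalent

no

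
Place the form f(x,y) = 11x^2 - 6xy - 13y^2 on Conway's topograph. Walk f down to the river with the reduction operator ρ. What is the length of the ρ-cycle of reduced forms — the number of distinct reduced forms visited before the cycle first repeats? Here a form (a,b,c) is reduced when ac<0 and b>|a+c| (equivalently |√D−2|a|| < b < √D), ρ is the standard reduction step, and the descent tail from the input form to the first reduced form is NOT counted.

D = 608, ⌊√D⌋ = 24
descent: ρ → (-13,6,11)  [lands on river]
river: ρ → (11,16,-8)
river: ρ → (-8,16,11)
river: ρ → (11,6,-13)
river: ρ → (-13,20,4)
river: ρ → (4,20,-13)
ρ-cycle length = 6 (tail of 1 descent step not counted)

6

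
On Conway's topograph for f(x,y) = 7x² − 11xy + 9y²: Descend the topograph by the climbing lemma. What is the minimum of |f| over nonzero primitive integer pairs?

translate: b→3 (≡-11 mod 14), so (7,-11,9)→(7,3,5)
flip: (7,3,5)→(5,-3,7)
reduced (well bottom): (5,-3,7) with a≤c, −a<b≤a
well minimum = a = 5

5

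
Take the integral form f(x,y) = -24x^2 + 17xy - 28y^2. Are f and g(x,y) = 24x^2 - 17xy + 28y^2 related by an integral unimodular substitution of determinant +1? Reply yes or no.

D₁ = -2399, D₂ = -2399
f is negative-definite; reduce −f:
−f: reduced (well bottom): (24,-17,28) with a≤c, −a<b≤a
flip sign back: reduced form of f is (-24,17,-28)
g: reduced (well bottom): (24,-17,28) with a≤c, −a<b≤a
reduced forms (-24, 17, -28) vs (24, -17, 28) ⇒ inequivalent

no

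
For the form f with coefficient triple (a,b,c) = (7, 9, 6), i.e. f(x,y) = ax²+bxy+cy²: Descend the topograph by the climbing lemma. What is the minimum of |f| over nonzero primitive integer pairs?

translate: b→-5 (≡9 mod 14), so (7,9,6)→(7,-5,4)
flip: (7,-5,4)→(4,5,7)
translate: b→-3 (≡5 mod 8), so (4,5,7)→(4,-3,6)
reduced (well bottom): (4,-3,6) with a≤c, −a<b≤a
well minimum = a = 4

4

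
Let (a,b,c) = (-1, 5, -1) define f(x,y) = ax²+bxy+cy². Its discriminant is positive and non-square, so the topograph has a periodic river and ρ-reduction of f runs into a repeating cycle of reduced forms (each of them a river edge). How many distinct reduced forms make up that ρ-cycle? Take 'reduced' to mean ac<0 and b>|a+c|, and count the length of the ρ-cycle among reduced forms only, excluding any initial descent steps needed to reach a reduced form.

D = 21, ⌊√D⌋ = 4
descent: ρ → (-1,3,3)  [lands on river]
river: ρ → (3,3,-1)
ρ-cycle length = 2 (tail of 1 descent step not counted)

2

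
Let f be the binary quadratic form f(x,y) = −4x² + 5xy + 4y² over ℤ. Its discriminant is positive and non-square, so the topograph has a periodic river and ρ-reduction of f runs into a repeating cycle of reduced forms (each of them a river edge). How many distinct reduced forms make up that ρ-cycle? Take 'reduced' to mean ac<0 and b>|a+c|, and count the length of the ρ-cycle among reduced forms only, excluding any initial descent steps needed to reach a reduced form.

D = 89, ⌊√D⌋ = 9
river: ρ → (4,3,-5)
river: ρ → (-5,7,2)
river: ρ → (2,9,-1)
river: ρ → (-1,9,2)
river: ρ → (2,7,-5)
river: ρ → (-5,3,4)
river: ρ → (4,5,-4)
river: ρ → (-4,3,5)
river: ρ → (5,7,-2)
river: ρ → (-2,9,1)
river: ρ → (1,9,-2)
river: ρ → (-2,7,5)
river: ρ → (5,3,-4)
river: ρ → (-4,5,4)
ρ-cycle length = 14 (tail of 0 descent steps not counted)

14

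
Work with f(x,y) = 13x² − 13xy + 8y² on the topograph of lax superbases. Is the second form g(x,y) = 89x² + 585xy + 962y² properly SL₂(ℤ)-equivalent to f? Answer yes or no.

D₁ = -247, D₂ = -247
f: translate: b→13 (≡-13 mod 26), so (13,-13,8)→(13,13,8)
f: flip: (13,13,8)→(8,-13,13)
f: translate: b→3 (≡-13 mod 16), so (8,-13,13)→(8,3,8)
f: reduced (well bottom): (8,3,8) with a≤c, −a<b≤a
g: translate: b→51 (≡585 mod 178), so (89,585,962)→(89,51,8)
g: flip: (89,51,8)→(8,-51,89)
g: translate: b→-3 (≡-51 mod 16), so (8,-51,89)→(8,-3,8)
g: flip: (8,-3,8)→(8,3,8)
g: reduced (well bottom): (8,3,8) with a≤c, −a<b≤a
reduced forms (8, 3, 8) vs (8, 3, 8) ⇒ equivalent

yes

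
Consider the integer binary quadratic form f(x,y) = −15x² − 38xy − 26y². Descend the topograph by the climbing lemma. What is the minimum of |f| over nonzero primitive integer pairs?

translate: b→8 (≡38 mod 30), so (15,38,26)→(15,8,3)
flip: (15,8,3)→(3,-8,15)
translate: b→-2 (≡-8 mod 6), so (3,-8,15)→(3,-2,10)
reduced (well bottom): (3,-2,10) with a≤c, −a<b≤a
well minimum |f| = |-3| = 3 (negative-definite)

3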